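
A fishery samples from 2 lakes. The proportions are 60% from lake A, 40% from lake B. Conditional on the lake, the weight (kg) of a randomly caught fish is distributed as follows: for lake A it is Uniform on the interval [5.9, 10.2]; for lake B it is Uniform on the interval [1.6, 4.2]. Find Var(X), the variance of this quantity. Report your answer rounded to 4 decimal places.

7.5152

Per component, A: μ=8.05, E[X²]=66.3433; B: μ=2.9, E[X²]=8.97333.
E[X] = 0.6·8.05 + 0.4·2.9 = 5.99.
E[X²] = 0.6·66.3433 + 0.4·8.97333 = 43.3953.
Var(X) = E[X²] − (E[X])² = 43.3953 − 35.8801 = 7.51523.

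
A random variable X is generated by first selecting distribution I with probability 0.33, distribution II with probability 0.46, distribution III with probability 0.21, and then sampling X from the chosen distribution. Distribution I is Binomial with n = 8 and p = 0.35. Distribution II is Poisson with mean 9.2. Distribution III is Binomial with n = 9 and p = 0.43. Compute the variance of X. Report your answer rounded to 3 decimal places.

Per component, I: μ=2.8, E[X²]=9.66; II: μ=9.2, E[X²]=93.84; III: μ=3.87, E[X²]=17.1828.
E[X] = 0.33·2.8 + 0.46·9.2 + 0.21·3.87 = 5.9687.
E[X²] = 0.33·9.66 + 0.46·93.84 + 0.21·17.1828 = 49.9626.
Var(X) = E[X²] − (E[X])² = 49.9626 − 35.6254 = 14.3372.

14.337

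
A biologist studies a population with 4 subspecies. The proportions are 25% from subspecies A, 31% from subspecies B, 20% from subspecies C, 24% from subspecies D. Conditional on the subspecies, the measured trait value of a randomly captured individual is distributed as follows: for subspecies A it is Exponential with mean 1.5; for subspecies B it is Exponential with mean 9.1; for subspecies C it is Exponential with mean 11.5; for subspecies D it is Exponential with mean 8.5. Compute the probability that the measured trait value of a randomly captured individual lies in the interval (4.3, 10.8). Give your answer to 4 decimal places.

0.2495

Conditional on each subspecies, P(4.3 < X < 10.8): A: 0.0561417; B: 0.318232; C: 0.297069; D: 0.322307.
By total probability, P(4.3 < X < 10.8) = 0.25·0.0561417 + 0.31·0.318232 + 0.2·0.297069 + 0.24·0.322307 = 0.249455.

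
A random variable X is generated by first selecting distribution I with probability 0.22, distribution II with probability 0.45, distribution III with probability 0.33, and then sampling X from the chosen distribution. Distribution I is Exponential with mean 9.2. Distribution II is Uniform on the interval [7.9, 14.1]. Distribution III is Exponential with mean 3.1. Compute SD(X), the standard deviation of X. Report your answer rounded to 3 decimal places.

Per component, I: μ=9.2, E[X²]=169.28; II: μ=11, E[X²]=124.203; III: μ=3.1, E[X²]=19.22.
E[X] = 0.22·9.2 + 0.45·11 + 0.33·3.1 = 7.997.
E[X²] = 0.22·169.28 + 0.45·124.203 + 0.33·19.22 = 99.4757.
Var(X) = E[X²] − (E[X])² = 99.4757 − 63.952 = 35.5237.
SD(X) = √35.5237 = 5.96018.

5.960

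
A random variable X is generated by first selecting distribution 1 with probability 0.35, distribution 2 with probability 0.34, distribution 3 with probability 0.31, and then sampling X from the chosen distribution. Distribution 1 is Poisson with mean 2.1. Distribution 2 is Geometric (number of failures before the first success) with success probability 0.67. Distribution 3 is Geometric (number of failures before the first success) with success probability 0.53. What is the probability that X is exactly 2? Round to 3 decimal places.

Conditional on each component, P(X = 2): 1: 0.270016; 2: 0.072963; 3: 0.117077.
By total probability, P(X = 2) = 0.35·0.270016 + 0.34·0.072963 + 0.31·0.117077 = 0.155607.

0.156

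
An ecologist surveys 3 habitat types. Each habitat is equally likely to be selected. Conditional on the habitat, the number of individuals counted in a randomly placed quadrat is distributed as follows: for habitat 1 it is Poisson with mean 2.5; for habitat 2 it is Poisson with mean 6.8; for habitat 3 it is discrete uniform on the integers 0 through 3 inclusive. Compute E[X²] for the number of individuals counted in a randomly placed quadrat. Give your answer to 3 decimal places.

For each component E[X²] = Var + (mean)², giving 1: 8.75; 2: 53.04; 3: 3.5.
Overall E[X²] = 0.333333·8.75 + 0.333333·53.04 + 0.333333·3.5 = 21.7633.

21.763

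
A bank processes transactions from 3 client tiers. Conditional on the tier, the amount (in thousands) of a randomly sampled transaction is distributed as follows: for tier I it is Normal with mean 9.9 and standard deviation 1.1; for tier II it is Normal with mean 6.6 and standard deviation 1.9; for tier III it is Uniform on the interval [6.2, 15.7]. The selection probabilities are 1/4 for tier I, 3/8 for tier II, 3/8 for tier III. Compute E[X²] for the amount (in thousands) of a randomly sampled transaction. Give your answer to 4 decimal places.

For each component E[X²] = Var + (mean)², giving I: 99.22; II: 47.17; III: 127.423.
Overall E[X²] = 0.25·99.22 + 0.375·47.17 + 0.375·127.423 = 90.2775.

90.2775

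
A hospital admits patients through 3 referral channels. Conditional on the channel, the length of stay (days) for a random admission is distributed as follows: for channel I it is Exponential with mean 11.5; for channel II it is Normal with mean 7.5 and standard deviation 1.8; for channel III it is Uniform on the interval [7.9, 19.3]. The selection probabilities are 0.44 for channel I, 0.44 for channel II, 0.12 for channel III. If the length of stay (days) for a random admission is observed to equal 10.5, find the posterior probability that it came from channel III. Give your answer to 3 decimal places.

Likelihoods f(10.5 | ·): I: 0.0348957; II: 0.0552651; III: 0.0877193.
Posterior ∝ prior × likelihood. Numerator for III: 0.12·0.0877193 = 0.0105263.
Normalizing constant: 0.44·0.0348957 + 0.44·0.0552651 + 0.12·0.0877193 = 0.0501971.
P(III | observation) = 0.0105263 / 0.0501971 = 0.2097.

0.210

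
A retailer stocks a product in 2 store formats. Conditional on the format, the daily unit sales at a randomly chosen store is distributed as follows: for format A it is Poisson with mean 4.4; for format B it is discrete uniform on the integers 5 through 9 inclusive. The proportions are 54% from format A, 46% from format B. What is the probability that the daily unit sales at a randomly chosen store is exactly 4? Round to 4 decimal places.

0.1035

Conditional on each format, P(X = 4): A: 0.191736; B: 0.
By total probability, P(X = 4) = 0.54·0.191736 + 0.46·0 = 0.103537.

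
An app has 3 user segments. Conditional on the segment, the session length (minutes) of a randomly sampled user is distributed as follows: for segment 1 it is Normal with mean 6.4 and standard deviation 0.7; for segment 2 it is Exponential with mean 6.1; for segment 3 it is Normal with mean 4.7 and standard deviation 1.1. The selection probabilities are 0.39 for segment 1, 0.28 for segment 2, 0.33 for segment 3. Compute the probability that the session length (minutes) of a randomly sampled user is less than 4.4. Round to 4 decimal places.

Conditional on each segment, P(X < 4.4): 1: 0.00213737; 2: 0.513886; 3: 0.392531.
By total probability, P(X < 4.4) = 0.39·0.00213737 + 0.28·0.513886 + 0.33·0.392531 = 0.274257.

0.2743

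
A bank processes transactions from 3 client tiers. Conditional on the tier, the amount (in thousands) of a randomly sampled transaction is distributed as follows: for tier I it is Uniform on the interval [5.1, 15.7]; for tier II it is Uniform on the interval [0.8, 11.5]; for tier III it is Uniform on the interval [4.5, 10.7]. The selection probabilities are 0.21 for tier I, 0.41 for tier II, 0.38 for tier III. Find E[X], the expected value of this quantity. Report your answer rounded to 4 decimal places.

Component means — I: 10.4; II: 6.15; III: 7.6.
E[X] = 0.21·10.4 + 0.41·6.15 + 0.38·7.6 = 7.5935.

7.5935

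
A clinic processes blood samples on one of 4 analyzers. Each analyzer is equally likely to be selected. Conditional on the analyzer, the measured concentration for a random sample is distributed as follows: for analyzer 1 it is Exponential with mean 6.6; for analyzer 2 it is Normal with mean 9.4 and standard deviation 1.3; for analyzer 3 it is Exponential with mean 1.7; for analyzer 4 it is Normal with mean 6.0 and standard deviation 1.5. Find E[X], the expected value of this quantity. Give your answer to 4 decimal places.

Component means — 1: 6.6; 2: 9.4; 3: 1.7; 4: 6.
E[X] = 0.25·6.6 + 0.25·9.4 + 0.25·1.7 + 0.25·6 = 5.925.

5.9250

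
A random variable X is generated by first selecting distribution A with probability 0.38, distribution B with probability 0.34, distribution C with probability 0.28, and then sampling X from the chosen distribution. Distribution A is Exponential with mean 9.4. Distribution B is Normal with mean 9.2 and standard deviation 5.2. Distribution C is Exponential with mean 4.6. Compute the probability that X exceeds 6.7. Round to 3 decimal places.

Conditional on each component, P(X > 6.7): A: 0.490286; B: 0.68466; C: 0.233045.
By total probability, P(X > 6.7) = 0.38·0.490286 + 0.34·0.68466 + 0.28·0.233045 = 0.484346.

0.484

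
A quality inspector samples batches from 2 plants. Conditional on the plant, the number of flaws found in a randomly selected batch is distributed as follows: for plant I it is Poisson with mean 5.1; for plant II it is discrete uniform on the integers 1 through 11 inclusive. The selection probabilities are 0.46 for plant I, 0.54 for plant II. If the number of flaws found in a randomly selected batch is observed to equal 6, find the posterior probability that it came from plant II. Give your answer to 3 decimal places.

0.417

Likelihoods P(X=6 | ·): I: 0.149; II: 0.0909091.
Posterior ∝ prior × likelihood. Numerator for II: 0.54·0.0909091 = 0.0490909.
Normalizing constant: 0.46·0.149 + 0.54·0.0909091 = 0.117631.
P(II | observation) = 0.0490909 / 0.117631 = 0.41733.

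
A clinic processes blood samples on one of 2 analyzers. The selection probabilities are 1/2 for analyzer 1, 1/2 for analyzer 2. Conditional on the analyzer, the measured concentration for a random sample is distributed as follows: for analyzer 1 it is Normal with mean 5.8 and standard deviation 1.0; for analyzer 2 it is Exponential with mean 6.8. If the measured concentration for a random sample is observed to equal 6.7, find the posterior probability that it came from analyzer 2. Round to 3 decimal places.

Likelihoods f(6.7 | ·): 1: 0.266085; 2: 0.0549014.
Posterior ∝ prior × likelihood. Numerator for 2: 0.5·0.0549014 = 0.0274507.
Normalizing constant: 0.5·0.266085 + 0.5·0.0549014 = 0.160493.
P(2 | observation) = 0.0274507 / 0.160493 = 0.171039.

0.171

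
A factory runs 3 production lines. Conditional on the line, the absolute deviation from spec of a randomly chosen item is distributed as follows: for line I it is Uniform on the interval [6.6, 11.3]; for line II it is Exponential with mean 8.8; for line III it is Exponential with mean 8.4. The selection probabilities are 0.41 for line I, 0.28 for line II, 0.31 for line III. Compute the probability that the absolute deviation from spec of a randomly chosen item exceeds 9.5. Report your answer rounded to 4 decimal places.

Conditional on each line, P(X > 9.5): I: 0.382979; II: 0.33975; III: 0.322726.
By total probability, P(X > 9.5) = 0.41·0.382979 + 0.28·0.33975 + 0.31·0.322726 = 0.352196.

0.3522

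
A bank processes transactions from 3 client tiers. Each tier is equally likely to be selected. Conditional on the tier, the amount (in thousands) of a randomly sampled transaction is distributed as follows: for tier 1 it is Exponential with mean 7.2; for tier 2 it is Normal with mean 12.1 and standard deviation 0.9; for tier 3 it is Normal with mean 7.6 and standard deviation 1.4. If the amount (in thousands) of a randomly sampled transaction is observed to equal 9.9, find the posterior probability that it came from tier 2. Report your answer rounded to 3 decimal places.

Likelihoods f(9.9 | ·): 1: 0.0351166; 2: 0.0223432; 3: 0.0739105.
Posterior ∝ prior × likelihood. Numerator for 2: 0.333333·0.0223432 = 0.00744774.
Normalizing constant: 0.333333·0.0351166 + 0.333333·0.0223432 + 0.333333·0.0739105 = 0.0437901.
P(2 | observation) = 0.00744774 / 0.0437901 = 0.170078.

0.170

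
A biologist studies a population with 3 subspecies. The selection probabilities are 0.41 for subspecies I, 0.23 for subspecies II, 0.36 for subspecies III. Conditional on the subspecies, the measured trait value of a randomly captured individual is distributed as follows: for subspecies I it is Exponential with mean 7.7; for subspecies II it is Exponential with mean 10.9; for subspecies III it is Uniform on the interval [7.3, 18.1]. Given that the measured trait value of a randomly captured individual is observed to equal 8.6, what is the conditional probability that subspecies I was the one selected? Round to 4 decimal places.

Likelihoods f(8.6 | ·): I: 0.0425063; II: 0.0416792; III: 0.0925926.
Posterior ∝ prior × likelihood. Numerator for I: 0.41·0.0425063 = 0.0174276.
Normalizing constant: 0.41·0.0425063 + 0.23·0.0416792 + 0.36·0.0925926 = 0.0603471.
P(I | observation) = 0.0174276 / 0.0603471 = 0.288789.

0.2888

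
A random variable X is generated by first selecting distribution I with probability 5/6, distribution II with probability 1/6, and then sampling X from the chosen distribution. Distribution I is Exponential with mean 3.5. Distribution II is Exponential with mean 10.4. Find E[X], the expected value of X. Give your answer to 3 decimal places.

4.650

Component means — I: 3.5; II: 10.4.
E[X] = 0.833333·3.5 + 0.166667·10.4 = 4.65.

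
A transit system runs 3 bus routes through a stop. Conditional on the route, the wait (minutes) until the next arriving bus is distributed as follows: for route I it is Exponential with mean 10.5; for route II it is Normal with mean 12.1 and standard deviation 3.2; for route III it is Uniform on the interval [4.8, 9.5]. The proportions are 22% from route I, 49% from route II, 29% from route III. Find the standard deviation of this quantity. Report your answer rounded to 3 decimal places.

5.855

Per component, I: μ=10.5, E[X²]=220.5; II: μ=12.1, E[X²]=156.65; III: μ=7.15, E[X²]=52.9633.
E[X] = 0.22·10.5 + 0.49·12.1 + 0.29·7.15 = 10.3125.
E[X²] = 0.22·220.5 + 0.49·156.65 + 0.29·52.9633 = 140.628.
Var(X) = E[X²] − (E[X])² = 140.628 − 106.348 = 34.2802.
SD(X) = √34.2802 = 5.85493.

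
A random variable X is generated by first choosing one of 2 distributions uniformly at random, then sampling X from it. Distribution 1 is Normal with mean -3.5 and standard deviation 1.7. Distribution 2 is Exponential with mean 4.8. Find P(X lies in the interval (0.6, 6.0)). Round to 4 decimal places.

Conditional on each component, P(0.6 < X < 6.0): 1: 0.00793775; 2: 0.595992.
By total probability, P(0.6 < X < 6.0) = 0.5·0.00793775 + 0.5·0.595992 = 0.301965.

0.3020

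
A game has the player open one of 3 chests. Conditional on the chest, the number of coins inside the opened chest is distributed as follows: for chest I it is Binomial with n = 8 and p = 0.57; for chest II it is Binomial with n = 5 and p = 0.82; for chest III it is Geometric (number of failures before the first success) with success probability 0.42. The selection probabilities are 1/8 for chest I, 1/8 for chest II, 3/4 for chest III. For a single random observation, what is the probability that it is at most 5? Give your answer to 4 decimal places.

Conditional on each chest, P(X ≤ 5): I: 0.744049; II: 1; III: 0.961931.
By total probability, P(X ≤ 5) = 0.125·0.744049 + 0.125·1 + 0.75·0.961931 = 0.939455.

0.9395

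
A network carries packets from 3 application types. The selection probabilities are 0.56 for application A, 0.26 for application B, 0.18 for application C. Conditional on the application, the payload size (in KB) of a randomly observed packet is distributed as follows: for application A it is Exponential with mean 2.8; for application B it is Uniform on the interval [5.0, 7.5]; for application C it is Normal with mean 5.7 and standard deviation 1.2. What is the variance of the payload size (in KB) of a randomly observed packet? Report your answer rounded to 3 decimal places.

Per component, A: μ=2.8, E[X²]=15.68; B: μ=6.25, E[X²]=39.5833; C: μ=5.7, E[X²]=33.93.
E[X] = 0.56·2.8 + 0.26·6.25 + 0.18·5.7 = 4.219.
E[X²] = 0.56·15.68 + 0.26·39.5833 + 0.18·33.93 = 25.1799.
Var(X) = E[X²] − (E[X])² = 25.1799 − 17.8 = 7.37991.

7.380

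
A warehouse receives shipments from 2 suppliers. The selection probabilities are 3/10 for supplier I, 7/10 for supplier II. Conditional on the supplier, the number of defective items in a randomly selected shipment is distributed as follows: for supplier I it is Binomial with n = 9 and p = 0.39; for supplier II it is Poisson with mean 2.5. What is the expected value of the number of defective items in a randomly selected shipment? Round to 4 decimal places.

Component means — I: 3.51; II: 2.5.
E[X] = 0.3·3.51 + 0.7·2.5 = 2.803.

2.8030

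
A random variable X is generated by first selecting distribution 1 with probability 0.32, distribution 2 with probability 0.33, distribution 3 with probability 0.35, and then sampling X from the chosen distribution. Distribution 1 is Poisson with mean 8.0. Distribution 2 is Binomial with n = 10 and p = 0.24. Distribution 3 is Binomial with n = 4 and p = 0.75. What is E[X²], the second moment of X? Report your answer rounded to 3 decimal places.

For each component E[X²] = Var + (mean)², giving 1: 72; 2: 7.584; 3: 9.75.
Overall E[X²] = 0.32·72 + 0.33·7.584 + 0.35·9.75 = 28.9552.

28.955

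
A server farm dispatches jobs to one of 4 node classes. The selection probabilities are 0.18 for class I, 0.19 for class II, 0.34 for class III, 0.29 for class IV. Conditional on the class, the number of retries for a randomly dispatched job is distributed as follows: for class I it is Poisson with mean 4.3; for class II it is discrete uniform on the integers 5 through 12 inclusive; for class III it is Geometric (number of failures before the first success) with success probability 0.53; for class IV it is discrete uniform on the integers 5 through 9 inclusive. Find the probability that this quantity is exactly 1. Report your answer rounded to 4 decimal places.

Conditional on each class, P(X = 1): I: 0.0583448; II: 0; III: 0.2491; IV: 0.
By total probability, P(X = 1) = 0.18·0.0583448 + 0.19·0 + 0.34·0.2491 + 0.29·0 = 0.0951961.

0.0952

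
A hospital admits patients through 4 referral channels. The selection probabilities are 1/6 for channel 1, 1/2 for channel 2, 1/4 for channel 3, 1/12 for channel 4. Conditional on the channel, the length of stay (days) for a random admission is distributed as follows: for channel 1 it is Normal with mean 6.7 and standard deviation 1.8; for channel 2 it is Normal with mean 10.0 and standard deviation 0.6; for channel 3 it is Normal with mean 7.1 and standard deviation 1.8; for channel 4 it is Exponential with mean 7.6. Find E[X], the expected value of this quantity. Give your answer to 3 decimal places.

8.525

Component means — 1: 6.7; 2: 10; 3: 7.1; 4: 7.6.
E[X] = 0.166667·6.7 + 0.5·10 + 0.25·7.1 + 0.0833333·7.6 = 8.525.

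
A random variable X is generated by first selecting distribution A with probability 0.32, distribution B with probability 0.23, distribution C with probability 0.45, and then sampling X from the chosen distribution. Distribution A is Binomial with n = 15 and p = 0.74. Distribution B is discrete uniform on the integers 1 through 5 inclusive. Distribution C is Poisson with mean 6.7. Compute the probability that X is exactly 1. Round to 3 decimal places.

Conditional on each component, P(X = 1): A: 7.16061e-08; B: 0.2; C: 0.00824711.
By total probability, P(X = 1) = 0.32·7.16061e-08 + 0.23·0.2 + 0.45·0.00824711 = 0.0497112.

0.050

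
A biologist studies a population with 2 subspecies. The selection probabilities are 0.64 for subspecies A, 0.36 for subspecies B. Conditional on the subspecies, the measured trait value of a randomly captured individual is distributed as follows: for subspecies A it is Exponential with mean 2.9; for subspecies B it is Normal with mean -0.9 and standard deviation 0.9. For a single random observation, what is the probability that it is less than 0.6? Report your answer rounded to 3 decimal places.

0.462

Conditional on each subspecies, P(X < 0.6): A: 0.186896; B: 0.95221.
By total probability, P(X < 0.6) = 0.64·0.186896 + 0.36·0.95221 = 0.462409.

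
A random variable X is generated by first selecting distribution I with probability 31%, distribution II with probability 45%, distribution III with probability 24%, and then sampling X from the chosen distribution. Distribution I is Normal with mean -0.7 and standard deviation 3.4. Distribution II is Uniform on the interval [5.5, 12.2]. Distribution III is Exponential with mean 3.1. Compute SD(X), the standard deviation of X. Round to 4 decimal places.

Per component, I: μ=-0.7, E[X²]=12.05; II: μ=8.85, E[X²]=82.0633; III: μ=3.1, E[X²]=19.22.
E[X] = 0.31·-0.7 + 0.45·8.85 + 0.24·3.1 = 4.5095.
E[X²] = 0.31·12.05 + 0.45·82.0633 + 0.24·19.22 = 45.2768.
Var(X) = E[X²] − (E[X])² = 45.2768 − 20.3356 = 24.9412.
SD(X) = √24.9412 = 4.99412.

4.9941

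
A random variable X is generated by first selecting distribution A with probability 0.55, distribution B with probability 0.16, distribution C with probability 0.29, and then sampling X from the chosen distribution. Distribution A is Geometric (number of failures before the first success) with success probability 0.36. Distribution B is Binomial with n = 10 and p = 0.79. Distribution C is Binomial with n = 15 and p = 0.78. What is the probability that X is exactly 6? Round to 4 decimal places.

Conditional on each component, P(X = 6): A: 0.024739; B: 0.0992794; C: 0.00136074.
By total probability, P(X = 6) = 0.55·0.024739 + 0.16·0.0992794 + 0.29·0.00136074 = 0.0298858.

0.0299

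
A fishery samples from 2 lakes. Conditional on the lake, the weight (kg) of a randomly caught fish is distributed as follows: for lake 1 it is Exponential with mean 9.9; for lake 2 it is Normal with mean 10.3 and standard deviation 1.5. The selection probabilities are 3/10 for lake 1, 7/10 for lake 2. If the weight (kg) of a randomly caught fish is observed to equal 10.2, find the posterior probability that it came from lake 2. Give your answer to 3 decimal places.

0.945

Likelihoods f(10.2 | ·): 1: 0.0360504; 2: 0.265371.
Posterior ∝ prior × likelihood. Numerator for 2: 0.7·0.265371 = 0.18576.
Normalizing constant: 0.3·0.0360504 + 0.7·0.265371 = 0.196575.
P(2 | observation) = 0.18576 / 0.196575 = 0.944982.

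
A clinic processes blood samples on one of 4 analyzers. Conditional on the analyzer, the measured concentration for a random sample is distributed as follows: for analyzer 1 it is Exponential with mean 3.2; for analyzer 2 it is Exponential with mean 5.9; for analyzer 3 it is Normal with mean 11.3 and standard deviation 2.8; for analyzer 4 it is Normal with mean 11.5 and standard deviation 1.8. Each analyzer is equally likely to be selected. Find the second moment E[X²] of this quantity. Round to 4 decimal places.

For each component E[X²] = Var + (mean)², giving 1: 20.48; 2: 69.62; 3: 135.53; 4: 135.49.
Overall E[X²] = 0.25·20.48 + 0.25·69.62 + 0.25·135.53 + 0.25·135.49 = 90.28.

90.2800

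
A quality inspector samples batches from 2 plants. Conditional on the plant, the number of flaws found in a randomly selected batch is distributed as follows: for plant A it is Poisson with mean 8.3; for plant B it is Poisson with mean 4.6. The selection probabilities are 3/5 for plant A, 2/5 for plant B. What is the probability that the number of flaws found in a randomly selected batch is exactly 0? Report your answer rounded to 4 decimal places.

Conditional on each plant, P(X = 0): A: 0.000248517; B: 0.0100518.
By total probability, P(X = 0) = 0.6·0.000248517 + 0.4·0.0100518 = 0.00416984.

0.0042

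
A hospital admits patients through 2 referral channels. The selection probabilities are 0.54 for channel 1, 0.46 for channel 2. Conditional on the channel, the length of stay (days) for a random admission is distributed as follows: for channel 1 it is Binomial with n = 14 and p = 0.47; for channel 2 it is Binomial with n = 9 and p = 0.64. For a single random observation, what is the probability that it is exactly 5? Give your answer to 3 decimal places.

0.186

Conditional on each channel, P(X = 5): 1: 0.151508; 2: 0.227238.
By total probability, P(X = 5) = 0.54·0.151508 + 0.46·0.227238 = 0.186344.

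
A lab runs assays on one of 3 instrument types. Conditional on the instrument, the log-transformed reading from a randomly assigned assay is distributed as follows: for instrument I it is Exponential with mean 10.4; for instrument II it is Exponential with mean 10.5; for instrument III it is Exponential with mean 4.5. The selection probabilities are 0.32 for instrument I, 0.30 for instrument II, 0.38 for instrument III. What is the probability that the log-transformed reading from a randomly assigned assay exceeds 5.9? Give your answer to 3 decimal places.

0.455

Conditional on each instrument, P(X > 5.9): I: 0.56705; II: 0.570122; III: 0.26952.
By total probability, P(X > 5.9) = 0.32·0.56705 + 0.3·0.570122 + 0.38·0.26952 = 0.45491.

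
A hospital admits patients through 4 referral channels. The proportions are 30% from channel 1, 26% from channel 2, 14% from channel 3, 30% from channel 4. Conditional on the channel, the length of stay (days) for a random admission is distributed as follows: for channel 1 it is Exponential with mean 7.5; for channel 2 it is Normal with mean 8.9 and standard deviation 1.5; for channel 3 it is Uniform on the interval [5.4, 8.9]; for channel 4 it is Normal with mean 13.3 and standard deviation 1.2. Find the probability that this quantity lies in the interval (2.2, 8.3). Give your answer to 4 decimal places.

Conditional on each channel, P(2.2 < X < 8.3): 1: 0.415114; 2: 0.344574; 3: 0.828571; 4: 1.54543e-05.
By total probability, P(2.2 < X < 8.3) = 0.3·0.415114 + 0.26·0.344574 + 0.14·0.828571 + 0.3·1.54543e-05 = 0.330128.

0.3301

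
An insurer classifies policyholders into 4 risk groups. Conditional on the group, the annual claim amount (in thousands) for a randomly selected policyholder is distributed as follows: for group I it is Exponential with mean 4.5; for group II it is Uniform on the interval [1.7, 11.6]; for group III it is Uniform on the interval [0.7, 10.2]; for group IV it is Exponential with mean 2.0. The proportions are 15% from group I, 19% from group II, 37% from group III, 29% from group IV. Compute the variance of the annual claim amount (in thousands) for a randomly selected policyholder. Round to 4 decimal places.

Per component, I: μ=4.5, E[X²]=40.5; II: μ=6.65, E[X²]=52.39; III: μ=5.45, E[X²]=37.2233; IV: μ=2, E[X²]=8.
E[X] = 0.15·4.5 + 0.19·6.65 + 0.37·5.45 + 0.29·2 = 4.535.
E[X²] = 0.15·40.5 + 0.19·52.39 + 0.37·37.2233 + 0.29·8 = 32.1217.
Var(X) = E[X²] − (E[X])² = 32.1217 − 20.5662 = 11.5555.

11.5555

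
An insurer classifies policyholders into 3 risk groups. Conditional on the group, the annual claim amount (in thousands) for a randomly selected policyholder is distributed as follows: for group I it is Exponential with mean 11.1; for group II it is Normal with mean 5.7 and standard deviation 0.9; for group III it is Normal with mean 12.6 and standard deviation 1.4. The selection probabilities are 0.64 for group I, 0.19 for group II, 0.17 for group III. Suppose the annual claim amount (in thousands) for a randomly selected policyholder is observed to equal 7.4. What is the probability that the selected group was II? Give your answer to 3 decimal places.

Likelihoods f(7.4 | ·): I: 0.0462538; II: 0.0744574; III: 0.000287764.
Posterior ∝ prior × likelihood. Numerator for II: 0.19·0.0744574 = 0.0141469.
Normalizing constant: 0.64·0.0462538 + 0.19·0.0744574 + 0.17·0.000287764 = 0.0437982.
P(II | observation) = 0.0141469 / 0.0437982 = 0.323001.

0.323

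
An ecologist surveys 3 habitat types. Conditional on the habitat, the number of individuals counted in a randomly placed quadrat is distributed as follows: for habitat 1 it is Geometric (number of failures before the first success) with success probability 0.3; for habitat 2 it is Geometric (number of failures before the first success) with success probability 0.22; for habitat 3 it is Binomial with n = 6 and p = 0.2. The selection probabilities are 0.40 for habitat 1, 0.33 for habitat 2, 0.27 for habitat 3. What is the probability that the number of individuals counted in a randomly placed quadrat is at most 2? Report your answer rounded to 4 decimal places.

0.6795

Conditional on each habitat, P(X ≤ 2): 1: 0.657; 2: 0.525448; 3: 0.90112.
By total probability, P(X ≤ 2) = 0.4·0.657 + 0.33·0.525448 + 0.27·0.90112 = 0.6795.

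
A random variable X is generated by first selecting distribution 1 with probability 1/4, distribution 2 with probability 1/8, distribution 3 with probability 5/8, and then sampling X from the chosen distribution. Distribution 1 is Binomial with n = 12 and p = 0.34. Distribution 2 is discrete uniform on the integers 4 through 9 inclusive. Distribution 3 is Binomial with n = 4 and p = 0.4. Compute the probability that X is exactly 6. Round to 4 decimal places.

0.0503

Conditional on each component, P(X = 6): 1: 0.11798; 2: 0.166667; 3: 0.
By total probability, P(X = 6) = 0.25·0.11798 + 0.125·0.166667 + 0.625·0 = 0.0503284.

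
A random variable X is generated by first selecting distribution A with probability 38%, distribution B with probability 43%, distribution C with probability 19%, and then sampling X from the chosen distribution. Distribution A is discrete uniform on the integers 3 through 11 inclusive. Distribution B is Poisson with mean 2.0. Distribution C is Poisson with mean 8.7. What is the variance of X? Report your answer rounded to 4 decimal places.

Per component, A: μ=7, E[X²]=55.6667; B: μ=2, E[X²]=6; C: μ=8.7, E[X²]=84.39.
E[X] = 0.38·7 + 0.43·2 + 0.19·8.7 = 5.173.
E[X²] = 0.38·55.6667 + 0.43·6 + 0.19·84.39 = 39.7674.
Var(X) = E[X²] − (E[X])² = 39.7674 − 26.7599 = 13.0075.

13.0075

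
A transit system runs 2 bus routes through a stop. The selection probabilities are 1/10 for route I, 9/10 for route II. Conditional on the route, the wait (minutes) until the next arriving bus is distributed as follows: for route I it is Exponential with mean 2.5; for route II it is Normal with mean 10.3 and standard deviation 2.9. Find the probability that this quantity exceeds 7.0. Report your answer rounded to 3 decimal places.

Conditional on each route, P(X > 7.0): I: 0.0608101; II: 0.872425.
By total probability, P(X > 7.0) = 0.1·0.0608101 + 0.9·0.872425 = 0.791264.

0.791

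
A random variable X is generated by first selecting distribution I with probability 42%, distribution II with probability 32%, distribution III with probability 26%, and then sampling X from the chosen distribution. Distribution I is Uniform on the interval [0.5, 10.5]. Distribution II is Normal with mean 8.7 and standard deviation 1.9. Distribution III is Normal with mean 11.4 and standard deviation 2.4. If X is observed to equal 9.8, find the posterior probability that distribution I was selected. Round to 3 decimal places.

Likelihoods f(9.8 | ·): I: 0.1; II: 0.177571; III: 0.133103.
Posterior ∝ prior × likelihood. Numerator for I: 0.42·0.1 = 0.042.
Normalizing constant: 0.42·0.1 + 0.32·0.177571 + 0.26·0.133103 = 0.13343.
P(I | observation) = 0.042 / 0.13343 = 0.314772.

0.315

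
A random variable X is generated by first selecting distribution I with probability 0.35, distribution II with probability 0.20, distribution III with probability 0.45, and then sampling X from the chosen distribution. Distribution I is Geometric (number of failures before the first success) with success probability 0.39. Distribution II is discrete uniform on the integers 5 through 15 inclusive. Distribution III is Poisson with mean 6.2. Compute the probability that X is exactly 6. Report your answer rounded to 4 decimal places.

Conditional on each component, P(X = 6): I: 0.0200929; II: 0.0909091; III: 0.1601.
By total probability, P(X = 6) = 0.35·0.0200929 + 0.2·0.0909091 + 0.45·0.1601 = 0.0972594.

0.0973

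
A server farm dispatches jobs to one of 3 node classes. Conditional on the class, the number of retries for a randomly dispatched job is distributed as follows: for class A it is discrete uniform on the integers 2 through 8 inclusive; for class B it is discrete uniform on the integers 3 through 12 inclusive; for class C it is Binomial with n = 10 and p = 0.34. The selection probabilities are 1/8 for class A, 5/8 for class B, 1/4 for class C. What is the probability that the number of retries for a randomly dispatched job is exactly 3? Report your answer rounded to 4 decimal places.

Conditional on each class, P(X = 3): A: 0.142857; B: 0.1; C: 0.257292.
By total probability, P(X = 3) = 0.125·0.142857 + 0.625·0.1 + 0.25·0.257292 = 0.14468.

0.1447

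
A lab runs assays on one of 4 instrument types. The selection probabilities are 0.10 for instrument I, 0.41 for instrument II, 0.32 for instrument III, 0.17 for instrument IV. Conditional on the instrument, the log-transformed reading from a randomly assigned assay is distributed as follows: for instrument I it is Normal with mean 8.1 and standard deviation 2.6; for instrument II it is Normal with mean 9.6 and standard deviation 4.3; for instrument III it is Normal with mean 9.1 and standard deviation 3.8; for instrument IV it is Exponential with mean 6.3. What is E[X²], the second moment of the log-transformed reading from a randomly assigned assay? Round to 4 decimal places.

97.2181

For each component E[X²] = Var + (mean)², giving I: 72.37; II: 110.65; III: 97.25; IV: 79.38.
Overall E[X²] = 0.1·72.37 + 0.41·110.65 + 0.32·97.25 + 0.17·79.38 = 97.2181.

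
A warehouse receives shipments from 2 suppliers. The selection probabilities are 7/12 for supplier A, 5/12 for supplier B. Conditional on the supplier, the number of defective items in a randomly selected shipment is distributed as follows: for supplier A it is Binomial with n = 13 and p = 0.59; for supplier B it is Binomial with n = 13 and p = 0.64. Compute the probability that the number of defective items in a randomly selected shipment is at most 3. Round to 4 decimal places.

0.0069

Conditional on each supplier, P(X ≤ 3): A: 0.00956081; B: 0.00320278.
By total probability, P(X ≤ 3) = 0.583333·0.00956081 + 0.416667·0.00320278 = 0.00691163.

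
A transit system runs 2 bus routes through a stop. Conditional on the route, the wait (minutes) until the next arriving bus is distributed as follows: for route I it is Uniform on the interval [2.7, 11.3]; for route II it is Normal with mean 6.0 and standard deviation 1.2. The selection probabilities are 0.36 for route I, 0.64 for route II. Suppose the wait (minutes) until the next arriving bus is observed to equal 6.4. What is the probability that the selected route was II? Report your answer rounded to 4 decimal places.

0.8278

Likelihoods f(6.4 | ·): I: 0.116279; II: 0.314486.
Posterior ∝ prior × likelihood. Numerator for II: 0.64·0.314486 = 0.201271.
Normalizing constant: 0.36·0.116279 + 0.64·0.314486 = 0.243132.
P(II | observation) = 0.201271 / 0.243132 = 0.827828.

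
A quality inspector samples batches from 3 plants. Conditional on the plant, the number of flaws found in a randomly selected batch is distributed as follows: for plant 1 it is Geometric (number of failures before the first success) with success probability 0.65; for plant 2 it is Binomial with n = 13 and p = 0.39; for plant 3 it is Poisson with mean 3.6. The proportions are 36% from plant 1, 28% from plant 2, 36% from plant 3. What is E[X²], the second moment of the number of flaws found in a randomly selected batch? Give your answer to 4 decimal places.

For each component E[X²] = Var + (mean)², giving 1: 1.11834; 2: 28.7976; 3: 16.56.
Overall E[X²] = 0.36·1.11834 + 0.28·28.7976 + 0.36·16.56 = 14.4275.

14.4275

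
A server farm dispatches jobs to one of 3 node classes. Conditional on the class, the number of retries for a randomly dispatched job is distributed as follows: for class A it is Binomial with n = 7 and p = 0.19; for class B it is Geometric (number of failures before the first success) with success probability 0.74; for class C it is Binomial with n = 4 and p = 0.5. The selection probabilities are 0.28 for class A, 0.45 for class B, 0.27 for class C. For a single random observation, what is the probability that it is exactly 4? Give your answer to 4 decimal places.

Conditional on each class, P(X = 4): A: 0.0242403; B: 0.00338162; C: 0.0625.
By total probability, P(X = 4) = 0.28·0.0242403 + 0.45·0.00338162 + 0.27·0.0625 = 0.025184.

0.0252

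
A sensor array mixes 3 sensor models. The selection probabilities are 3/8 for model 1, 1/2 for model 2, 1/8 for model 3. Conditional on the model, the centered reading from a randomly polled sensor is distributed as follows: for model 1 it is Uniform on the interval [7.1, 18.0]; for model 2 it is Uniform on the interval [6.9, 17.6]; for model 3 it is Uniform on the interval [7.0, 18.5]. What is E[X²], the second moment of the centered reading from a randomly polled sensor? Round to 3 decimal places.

164.276

For each component E[X²] = Var + (mean)², giving 1: 167.403; 2: 159.603; 3: 173.583.
Overall E[X²] = 0.375·167.403 + 0.5·159.603 + 0.125·173.583 = 164.276.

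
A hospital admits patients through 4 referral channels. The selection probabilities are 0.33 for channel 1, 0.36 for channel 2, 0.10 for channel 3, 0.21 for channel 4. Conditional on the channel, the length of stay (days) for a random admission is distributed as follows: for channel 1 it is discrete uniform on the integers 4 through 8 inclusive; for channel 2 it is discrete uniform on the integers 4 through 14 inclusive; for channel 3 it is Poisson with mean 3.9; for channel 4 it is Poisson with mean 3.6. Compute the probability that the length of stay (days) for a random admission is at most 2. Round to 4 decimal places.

Conditional on each channel, P(X ≤ 2): 1: 0; 2: 0; 3: 0.253125; 4: 0.302747.
By total probability, P(X ≤ 2) = 0.33·0 + 0.36·0 + 0.1·0.253125 + 0.21·0.302747 = 0.0888893.

0.0889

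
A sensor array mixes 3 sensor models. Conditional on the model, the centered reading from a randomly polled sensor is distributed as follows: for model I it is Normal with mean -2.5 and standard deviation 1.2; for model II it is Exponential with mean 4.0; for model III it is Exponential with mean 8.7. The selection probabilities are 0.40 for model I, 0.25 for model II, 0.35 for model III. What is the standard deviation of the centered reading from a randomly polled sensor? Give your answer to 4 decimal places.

7.4018

Per component, I: μ=-2.5, E[X²]=7.69; II: μ=4, E[X²]=32; III: μ=8.7, E[X²]=151.38.
E[X] = 0.4·-2.5 + 0.25·4 + 0.35·8.7 = 3.045.
E[X²] = 0.4·7.69 + 0.25·32 + 0.35·151.38 = 64.059.
Var(X) = E[X²] − (E[X])² = 64.059 − 9.27202 = 54.787.
SD(X) = √54.787 = 7.40182.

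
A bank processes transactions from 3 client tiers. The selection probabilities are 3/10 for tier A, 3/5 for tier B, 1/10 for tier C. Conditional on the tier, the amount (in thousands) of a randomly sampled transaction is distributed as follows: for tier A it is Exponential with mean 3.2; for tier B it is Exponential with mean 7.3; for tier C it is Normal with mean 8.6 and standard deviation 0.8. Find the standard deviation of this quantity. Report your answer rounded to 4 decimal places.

Per component, A: μ=3.2, E[X²]=20.48; B: μ=7.3, E[X²]=106.58; C: μ=8.6, E[X²]=74.6.
E[X] = 0.3·3.2 + 0.6·7.3 + 0.1·8.6 = 6.2.
E[X²] = 0.3·20.48 + 0.6·106.58 + 0.1·74.6 = 77.552.
Var(X) = E[X²] − (E[X])² = 77.552 − 38.44 = 39.112.
SD(X) = √39.112 = 6.25396.

6.2540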